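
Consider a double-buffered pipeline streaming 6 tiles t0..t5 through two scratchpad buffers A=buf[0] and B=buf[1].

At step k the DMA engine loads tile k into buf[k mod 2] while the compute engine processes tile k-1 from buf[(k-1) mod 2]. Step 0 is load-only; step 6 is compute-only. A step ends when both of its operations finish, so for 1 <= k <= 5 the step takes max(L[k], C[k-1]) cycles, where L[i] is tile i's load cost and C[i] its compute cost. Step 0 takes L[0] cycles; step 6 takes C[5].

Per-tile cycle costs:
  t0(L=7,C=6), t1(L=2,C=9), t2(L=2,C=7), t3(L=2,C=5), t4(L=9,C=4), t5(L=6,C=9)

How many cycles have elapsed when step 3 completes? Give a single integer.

end_cycle[3] = 29

  0. 7=7c; end=7; A:t0 B:-
  1. max(2,6)=6c; end=13; A:t0 B:t1
  2. max(2,9)=9c; end=22; A:t2 B:t1
  3. max(2,7)=7c; end=29; A:t2 B:t3
  4. max(9,5)=9c; end=38; A:t4 B:t3
  5. max(6,4)=6c; end=44; A:t4 B:t5
  6. 9=9c; end=53; A:t4 B:t5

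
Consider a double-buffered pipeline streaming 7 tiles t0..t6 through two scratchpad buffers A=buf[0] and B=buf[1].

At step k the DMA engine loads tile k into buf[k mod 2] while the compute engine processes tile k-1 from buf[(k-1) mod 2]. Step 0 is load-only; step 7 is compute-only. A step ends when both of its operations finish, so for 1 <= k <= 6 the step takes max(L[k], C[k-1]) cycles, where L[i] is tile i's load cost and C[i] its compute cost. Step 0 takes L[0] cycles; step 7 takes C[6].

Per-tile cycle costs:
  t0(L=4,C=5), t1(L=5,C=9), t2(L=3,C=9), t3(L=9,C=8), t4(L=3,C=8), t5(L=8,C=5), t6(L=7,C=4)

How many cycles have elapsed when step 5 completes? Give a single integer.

end_cycle[5] = 43

k=0 load=t0/4c comp=- wait=4 total=4
k=1 load=t1/5c comp=t0/5c wait=5 total=9
k=2 load=t2/3c comp=t1/9c wait=9 total=18
k=3 load=t3/9c comp=t2/9c wait=9 total=27
k=4 load=t4/3c comp=t3/8c wait=8 total=35
k=5 load=t5/8c comp=t4/8c wait=8 total=43
k=6 load=t6/7c comp=t5/5c wait=7 total=50
k=7 load=- comp=t6/4c wait=4 total=54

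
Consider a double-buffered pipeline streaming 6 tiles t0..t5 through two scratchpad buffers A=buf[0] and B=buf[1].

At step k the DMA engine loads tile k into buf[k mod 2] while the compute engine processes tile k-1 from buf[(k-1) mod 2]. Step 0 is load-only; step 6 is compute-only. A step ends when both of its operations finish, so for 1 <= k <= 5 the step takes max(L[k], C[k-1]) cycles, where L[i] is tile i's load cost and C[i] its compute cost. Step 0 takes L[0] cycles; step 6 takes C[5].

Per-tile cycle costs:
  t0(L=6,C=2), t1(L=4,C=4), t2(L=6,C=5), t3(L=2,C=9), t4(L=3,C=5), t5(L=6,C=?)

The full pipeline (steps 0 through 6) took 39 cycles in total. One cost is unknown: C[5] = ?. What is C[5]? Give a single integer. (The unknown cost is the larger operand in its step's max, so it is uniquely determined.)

C[5] = 3

step 0: dur = L[0]=6 = 6
step 1: dur = max(L[1]=4, C[0]=2) = 4
step 2: dur = max(L[2]=6, C[1]=4) = 6
step 3: dur = max(L[3]=2, C[2]=5) = 5
step 4: dur = max(L[4]=3, C[3]=9) = 9
step 5: dur = max(L[5]=6, C[4]=5) = 6
step 6: dur = C[5]=? = C[5]  (unknown; binding)
sum of known step durations = 36
dur[6] = total - known = 39 - 36 = 3
C[5] is the binding max in step 6, so C[5] = dur[6] = 3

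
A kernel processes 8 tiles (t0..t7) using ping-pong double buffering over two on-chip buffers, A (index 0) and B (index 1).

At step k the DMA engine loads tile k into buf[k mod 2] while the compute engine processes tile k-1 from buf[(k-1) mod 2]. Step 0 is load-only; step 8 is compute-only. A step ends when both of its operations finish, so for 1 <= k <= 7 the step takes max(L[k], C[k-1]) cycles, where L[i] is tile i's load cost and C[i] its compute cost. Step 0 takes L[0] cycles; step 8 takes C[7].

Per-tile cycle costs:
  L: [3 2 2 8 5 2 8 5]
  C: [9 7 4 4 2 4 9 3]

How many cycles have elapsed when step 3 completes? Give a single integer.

end_cycle[3] = 27

  0. 3=3c; end=3; A:t0 B:-
  1. max(2,9)=9c; end=12; A:t0 B:t1
  2. max(2,7)=7c; end=19; A:t2 B:t1
  3. max(8,4)=8c; end=27; A:t2 B:t3
  4. max(5,4)=5c; end=32; A:t4 B:t3
  5. max(2,2)=2c; end=34; A:t4 B:t5
  6. max(8,4)=8c; end=42; A:t6 B:t5
  7. max(5,9)=9c; end=51; A:t6 B:t7
  8. 3=3c; end=54; A:t6 B:t7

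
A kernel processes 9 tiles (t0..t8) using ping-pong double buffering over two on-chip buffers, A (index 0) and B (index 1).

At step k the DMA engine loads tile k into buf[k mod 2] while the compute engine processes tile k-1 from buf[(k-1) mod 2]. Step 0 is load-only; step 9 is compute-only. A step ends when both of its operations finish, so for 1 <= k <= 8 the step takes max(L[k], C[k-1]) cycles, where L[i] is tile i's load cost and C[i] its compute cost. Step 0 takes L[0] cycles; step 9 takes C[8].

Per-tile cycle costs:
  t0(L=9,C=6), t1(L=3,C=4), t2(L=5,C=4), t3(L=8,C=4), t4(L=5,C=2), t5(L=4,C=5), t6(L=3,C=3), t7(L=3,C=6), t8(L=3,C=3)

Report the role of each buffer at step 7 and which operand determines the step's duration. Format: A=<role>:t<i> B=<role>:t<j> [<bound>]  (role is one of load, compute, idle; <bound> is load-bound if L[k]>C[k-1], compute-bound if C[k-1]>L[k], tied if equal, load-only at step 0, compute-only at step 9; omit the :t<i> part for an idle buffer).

  0. 9=9c; end=9; A:t0 B:-
  1. max(3,6)=6c; end=15; A:t0 B:t1
  2. max(5,4)=5c; end=20; A:t2 B:t1
  3. max(8,4)=8c; end=28; A:t2 B:t3
  4. max(5,4)=5c; end=33; A:t4 B:t3
  5. max(4,2)=4c; end=37; A:t4 B:t5
  6. max(3,5)=5c; end=42; A:t6 B:t5
  7. max(3,3)=3c; end=45; A:t6 B:t7
  8. max(3,6)=6c; end=51; A:t8 B:t7
  9. 3=3c; end=54; A:t8 B:t7

step 7: A=compute:t6 B=load:t7 [tied]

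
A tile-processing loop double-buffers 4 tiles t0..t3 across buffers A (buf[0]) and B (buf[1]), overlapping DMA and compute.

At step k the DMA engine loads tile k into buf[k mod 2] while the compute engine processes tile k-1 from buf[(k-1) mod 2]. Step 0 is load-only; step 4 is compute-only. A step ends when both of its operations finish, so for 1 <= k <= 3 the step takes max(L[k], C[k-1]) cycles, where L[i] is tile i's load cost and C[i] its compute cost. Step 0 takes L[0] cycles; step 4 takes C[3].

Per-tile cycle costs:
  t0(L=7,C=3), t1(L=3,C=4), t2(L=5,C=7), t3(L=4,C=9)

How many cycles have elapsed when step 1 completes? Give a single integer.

end_cycle[1] = 10

[0] DMA t0→A (7c) ∥ CU idle ⇒ 7c, clock 7
[1] DMA t1→B (3c) ∥ CU A:t0 (3c) ⇒ 3c, clock 10
[2] DMA t2→A (5c) ∥ CU B:t1 (4c) ⇒ 5c, clock 15
[3] DMA t3→B (4c) ∥ CU A:t2 (7c) ⇒ 7c, clock 22
[4] DMA idle ∥ CU B:t3 (9c) ⇒ 9c, clock 31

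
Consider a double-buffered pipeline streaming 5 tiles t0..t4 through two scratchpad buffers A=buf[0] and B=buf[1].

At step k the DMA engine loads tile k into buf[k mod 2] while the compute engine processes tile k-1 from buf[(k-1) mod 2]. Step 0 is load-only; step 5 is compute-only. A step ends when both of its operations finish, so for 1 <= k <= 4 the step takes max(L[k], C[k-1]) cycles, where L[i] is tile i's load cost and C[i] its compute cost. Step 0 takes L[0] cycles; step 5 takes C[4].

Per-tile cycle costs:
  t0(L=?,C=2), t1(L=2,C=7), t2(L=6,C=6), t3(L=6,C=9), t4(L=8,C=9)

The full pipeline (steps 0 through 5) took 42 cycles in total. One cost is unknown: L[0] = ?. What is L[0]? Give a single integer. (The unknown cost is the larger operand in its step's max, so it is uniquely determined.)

step 0 | dur = L[0]=? = L[0]  (unknown; binding)
step 1 | dur = max(L[1]=2, C[0]=2) = 2
step 2 | dur = max(L[2]=6, C[1]=7) = 7
step 3 | dur = max(L[3]=6, C[2]=6) = 6
step 4 | dur = max(L[4]=8, C[3]=9) = 9
step 5 | dur = C[4]=9 = 9
sum of known step durations = 33
dur[0] = total - known = 42 - 33 = 9
L[0] is the binding max in step 0, so L[0] = dur[0] = 9

L[0] = 9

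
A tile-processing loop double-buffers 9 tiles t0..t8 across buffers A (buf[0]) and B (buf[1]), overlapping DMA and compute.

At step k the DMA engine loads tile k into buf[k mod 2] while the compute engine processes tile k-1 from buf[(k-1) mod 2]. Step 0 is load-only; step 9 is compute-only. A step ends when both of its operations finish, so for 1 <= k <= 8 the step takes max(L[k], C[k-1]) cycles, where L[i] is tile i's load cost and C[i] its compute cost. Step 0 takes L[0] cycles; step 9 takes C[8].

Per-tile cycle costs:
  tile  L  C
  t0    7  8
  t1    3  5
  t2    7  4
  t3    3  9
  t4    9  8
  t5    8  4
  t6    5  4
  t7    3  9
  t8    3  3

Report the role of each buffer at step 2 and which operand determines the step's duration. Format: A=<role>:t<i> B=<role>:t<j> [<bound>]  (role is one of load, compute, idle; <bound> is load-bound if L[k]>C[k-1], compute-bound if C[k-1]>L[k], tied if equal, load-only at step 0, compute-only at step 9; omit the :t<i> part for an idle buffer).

step 2: A=load:t2 B=compute:t1 [load-bound]

  0. 7=7c; end=7; A:t0 B:-
  1. max(3,8)=8c; end=15; A:t0 B:t1
  2. max(7,5)=7c; end=22; A:t2 B:t1
  3. max(3,4)=4c; end=26; A:t2 B:t3
  4. max(9,9)=9c; end=35; A:t4 B:t3
  5. max(8,8)=8c; end=43; A:t4 B:t5
  6. max(5,4)=5c; end=48; A:t6 B:t5
  7. max(3,4)=4c; end=52; A:t6 B:t7
  8. max(3,9)=9c; end=61; A:t8 B:t7
  9. 3=3c; end=64; A:t8 B:t7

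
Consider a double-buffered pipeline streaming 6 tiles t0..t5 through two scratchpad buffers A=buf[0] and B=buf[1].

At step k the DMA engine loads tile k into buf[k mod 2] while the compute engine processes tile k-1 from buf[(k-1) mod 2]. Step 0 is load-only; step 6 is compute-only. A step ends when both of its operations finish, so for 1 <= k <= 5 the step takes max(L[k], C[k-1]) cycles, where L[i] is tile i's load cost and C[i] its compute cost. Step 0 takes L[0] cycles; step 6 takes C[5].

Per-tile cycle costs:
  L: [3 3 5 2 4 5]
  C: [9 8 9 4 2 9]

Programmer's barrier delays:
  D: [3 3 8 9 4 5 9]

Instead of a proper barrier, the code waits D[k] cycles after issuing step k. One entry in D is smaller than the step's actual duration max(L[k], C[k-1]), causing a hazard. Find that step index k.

hazard at step 1

[0] required=L[0]=3=3 vs D=3 ok
[1] required=max(L[1]=3,C[0]=9)=9 vs D=3 SHORT
[2] required=max(L[2]=5,C[1]=8)=8 vs D=8 ok
[3] required=max(L[3]=2,C[2]=9)=9 vs D=9 ok
[4] required=max(L[4]=4,C[3]=4)=4 vs D=4 ok
[5] required=max(L[5]=5,C[4]=2)=5 vs D=5 ok
[6] required=C[5]=9=9 vs D=9 ok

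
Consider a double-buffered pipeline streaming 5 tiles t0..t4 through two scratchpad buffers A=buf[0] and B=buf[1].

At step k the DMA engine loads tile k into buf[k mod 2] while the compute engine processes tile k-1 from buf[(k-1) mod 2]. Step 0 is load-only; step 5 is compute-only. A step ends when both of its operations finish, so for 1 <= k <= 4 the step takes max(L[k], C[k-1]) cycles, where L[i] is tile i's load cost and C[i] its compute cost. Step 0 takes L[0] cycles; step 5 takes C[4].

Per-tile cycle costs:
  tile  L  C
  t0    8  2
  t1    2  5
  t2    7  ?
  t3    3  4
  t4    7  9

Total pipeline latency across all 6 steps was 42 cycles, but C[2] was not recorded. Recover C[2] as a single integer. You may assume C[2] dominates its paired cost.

C[2] = 9

step 0 | dur = L[0]=8 = 8
step 1 | dur = max(L[1]=2, C[0]=2) = 2
step 2 | dur = max(L[2]=7, C[1]=5) = 7
step 3 | dur = max(L[3]=3, C[2]=?) = C[2]  (unknown; binding)
step 4 | dur = max(L[4]=7, C[3]=4) = 7
step 5 | dur = C[4]=9 = 9
sum of known step durations = 33
dur[3] = total - known = 42 - 33 = 9
C[2] is the binding max in step 3, so C[2] = dur[3] = 9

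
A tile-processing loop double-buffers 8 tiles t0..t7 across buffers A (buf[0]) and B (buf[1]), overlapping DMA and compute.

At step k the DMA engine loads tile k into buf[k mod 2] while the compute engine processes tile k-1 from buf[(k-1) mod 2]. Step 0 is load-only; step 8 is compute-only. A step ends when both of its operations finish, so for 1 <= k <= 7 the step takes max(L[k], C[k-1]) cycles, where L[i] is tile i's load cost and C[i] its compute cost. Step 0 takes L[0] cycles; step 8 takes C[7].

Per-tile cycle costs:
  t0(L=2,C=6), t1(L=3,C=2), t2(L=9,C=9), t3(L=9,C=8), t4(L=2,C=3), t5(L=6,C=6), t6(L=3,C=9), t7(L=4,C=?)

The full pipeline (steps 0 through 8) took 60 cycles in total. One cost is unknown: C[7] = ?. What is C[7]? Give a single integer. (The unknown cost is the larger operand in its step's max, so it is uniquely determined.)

C[7] = 5

step 0 → dur = L[0]=2 = 2
step 1 → dur = max(L[1]=3, C[0]=6) = 6
step 2 → dur = max(L[2]=9, C[1]=2) = 9
step 3 → dur = max(L[3]=9, C[2]=9) = 9
step 4 → dur = max(L[4]=2, C[3]=8) = 8
step 5 → dur = max(L[5]=6, C[4]=3) = 6
step 6 → dur = max(L[6]=3, C[5]=6) = 6
step 7 → dur = max(L[7]=4, C[6]=9) = 9
step 8 → dur = C[7]=? = C[7]  (unknown; binding)
sum of known step durations = 55
dur[8] = total - known = 60 - 55 = 5
C[7] is the binding max in step 8, so C[7] = dur[8] = 5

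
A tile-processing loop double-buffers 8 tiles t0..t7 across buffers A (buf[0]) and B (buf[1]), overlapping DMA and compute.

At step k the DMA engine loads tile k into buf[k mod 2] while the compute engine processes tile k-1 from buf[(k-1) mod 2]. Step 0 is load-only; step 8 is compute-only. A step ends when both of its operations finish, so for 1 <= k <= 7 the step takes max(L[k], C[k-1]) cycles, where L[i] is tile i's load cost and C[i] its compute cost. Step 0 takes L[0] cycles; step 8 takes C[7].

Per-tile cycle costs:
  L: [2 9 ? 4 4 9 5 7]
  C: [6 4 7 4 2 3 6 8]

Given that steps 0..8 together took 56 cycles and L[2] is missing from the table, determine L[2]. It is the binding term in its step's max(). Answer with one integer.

step 0: dur = L[0]=2 = 2
step 1: dur = max(L[1]=9, C[0]=6) = 9
step 2: dur = max(L[2]=?, C[1]=4) = L[2]  (unknown; binding)
step 3: dur = max(L[3]=4, C[2]=7) = 7
step 4: dur = max(L[4]=4, C[3]=4) = 4
step 5: dur = max(L[5]=9, C[4]=2) = 9
step 6: dur = max(L[6]=5, C[5]=3) = 5
step 7: dur = max(L[7]=7, C[6]=6) = 7
step 8: dur = C[7]=8 = 8
sum of known step durations = 51
dur[2] = total - known = 56 - 51 = 5
L[2] is the binding max in step 2, so L[2] = dur[2] = 5

L[2] = 5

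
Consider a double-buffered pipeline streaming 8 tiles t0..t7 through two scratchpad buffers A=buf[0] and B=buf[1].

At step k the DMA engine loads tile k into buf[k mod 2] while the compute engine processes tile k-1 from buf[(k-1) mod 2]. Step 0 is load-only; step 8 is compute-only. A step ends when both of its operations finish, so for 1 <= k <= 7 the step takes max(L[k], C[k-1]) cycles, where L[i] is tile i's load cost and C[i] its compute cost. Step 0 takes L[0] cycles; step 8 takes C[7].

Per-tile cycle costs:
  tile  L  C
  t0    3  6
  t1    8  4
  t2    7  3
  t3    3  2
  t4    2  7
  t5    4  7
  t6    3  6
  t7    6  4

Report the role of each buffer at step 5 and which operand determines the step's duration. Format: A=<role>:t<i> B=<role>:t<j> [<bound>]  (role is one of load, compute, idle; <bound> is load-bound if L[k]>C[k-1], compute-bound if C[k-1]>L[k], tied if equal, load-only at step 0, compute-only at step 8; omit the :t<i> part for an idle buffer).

step 5: A=compute:t4 B=load:t5 [compute-bound]

k=0 load=t0/3c comp=- wait=3 total=3
k=1 load=t1/8c comp=t0/6c wait=8 total=11
k=2 load=t2/7c comp=t1/4c wait=7 total=18
k=3 load=t3/3c comp=t2/3c wait=3 total=21
k=4 load=t4/2c comp=t3/2c wait=2 total=23
k=5 load=t5/4c comp=t4/7c wait=7 total=30
k=6 load=t6/3c comp=t5/7c wait=7 total=37
k=7 load=t7/6c comp=t6/6c wait=6 total=43
k=8 load=- comp=t7/4c wait=4 total=47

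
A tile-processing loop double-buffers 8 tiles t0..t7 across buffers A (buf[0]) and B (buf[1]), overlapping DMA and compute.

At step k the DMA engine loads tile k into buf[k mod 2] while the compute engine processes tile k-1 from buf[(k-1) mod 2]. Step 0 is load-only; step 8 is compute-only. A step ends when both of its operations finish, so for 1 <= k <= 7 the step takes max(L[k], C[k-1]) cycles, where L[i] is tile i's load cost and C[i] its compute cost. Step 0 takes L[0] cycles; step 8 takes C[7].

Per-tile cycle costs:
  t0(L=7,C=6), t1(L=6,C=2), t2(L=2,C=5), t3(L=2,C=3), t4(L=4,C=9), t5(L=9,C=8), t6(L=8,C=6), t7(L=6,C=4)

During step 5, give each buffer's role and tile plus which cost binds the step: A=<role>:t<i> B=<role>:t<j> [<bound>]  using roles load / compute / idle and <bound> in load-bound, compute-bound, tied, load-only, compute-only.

  0. 7=7c; end=7; A:t0 B:-
  1. max(6,6)=6c; end=13; A:t0 B:t1
  2. max(2,2)=2c; end=15; A:t2 B:t1
  3. max(2,5)=5c; end=20; A:t2 B:t3
  4. max(4,3)=4c; end=24; A:t4 B:t3
  5. max(9,9)=9c; end=33; A:t4 B:t5
  6. max(8,8)=8c; end=41; A:t6 B:t5
  7. max(6,6)=6c; end=47; A:t6 B:t7
  8. 4=4c; end=51; A:t6 B:t7

step 5: A=compute:t4 B=load:t5 [tied]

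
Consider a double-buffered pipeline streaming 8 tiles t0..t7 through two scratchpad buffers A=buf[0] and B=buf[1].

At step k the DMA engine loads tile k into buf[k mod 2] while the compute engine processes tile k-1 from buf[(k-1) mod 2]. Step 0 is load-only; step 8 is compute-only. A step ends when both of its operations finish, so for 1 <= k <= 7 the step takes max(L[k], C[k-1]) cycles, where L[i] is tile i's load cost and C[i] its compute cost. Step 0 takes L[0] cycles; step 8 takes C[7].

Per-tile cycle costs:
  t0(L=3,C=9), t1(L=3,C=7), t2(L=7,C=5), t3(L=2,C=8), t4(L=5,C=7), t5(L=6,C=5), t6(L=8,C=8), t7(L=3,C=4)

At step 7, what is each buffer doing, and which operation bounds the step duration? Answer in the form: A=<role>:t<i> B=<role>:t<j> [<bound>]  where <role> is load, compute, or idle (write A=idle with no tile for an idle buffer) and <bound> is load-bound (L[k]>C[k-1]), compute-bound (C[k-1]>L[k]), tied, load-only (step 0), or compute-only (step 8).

step 7: A=compute:t6 B=load:t7 [compute-bound]

step 0: L[0]=3 → dur=3, Σ=3 | A=load:t0 B=idle [load-only]
step 1: L[1]=3 C[0]=9 → dur=9, Σ=12 | A=compute:t0 B=load:t1 [compute-bound]
step 2: L[2]=7 C[1]=7 → dur=7, Σ=19 | A=load:t2 B=compute:t1 [tied]
step 3: L[3]=2 C[2]=5 → dur=5, Σ=24 | A=compute:t2 B=load:t3 [compute-bound]
step 4: L[4]=5 C[3]=8 → dur=8, Σ=32 | A=load:t4 B=compute:t3 [compute-bound]
step 5: L[5]=6 C[4]=7 → dur=7, Σ=39 | A=compute:t4 B=load:t5 [compute-bound]
step 6: L[6]=8 C[5]=5 → dur=8, Σ=47 | A=load:t6 B=compute:t5 [load-bound]
step 7: L[7]=3 C[6]=8 → dur=8, Σ=55 | A=compute:t6 B=load:t7 [compute-bound]
step 8: C[7]=4 → dur=4, Σ=59 | A=idle B=compute:t7 [compute-only]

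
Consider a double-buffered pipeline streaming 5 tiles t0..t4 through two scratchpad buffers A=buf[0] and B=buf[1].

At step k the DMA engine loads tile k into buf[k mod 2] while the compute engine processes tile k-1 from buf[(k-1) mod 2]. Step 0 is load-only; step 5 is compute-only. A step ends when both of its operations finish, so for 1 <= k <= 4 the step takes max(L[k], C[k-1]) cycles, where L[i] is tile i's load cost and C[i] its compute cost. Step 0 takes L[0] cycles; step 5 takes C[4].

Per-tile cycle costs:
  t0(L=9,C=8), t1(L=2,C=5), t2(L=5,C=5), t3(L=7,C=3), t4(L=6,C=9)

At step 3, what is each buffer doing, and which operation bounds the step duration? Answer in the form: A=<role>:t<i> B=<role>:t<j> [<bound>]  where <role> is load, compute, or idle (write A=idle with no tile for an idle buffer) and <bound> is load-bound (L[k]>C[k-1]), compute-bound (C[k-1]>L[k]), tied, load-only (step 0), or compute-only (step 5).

step 3: A=compute:t2 B=load:t3 [load-bound]

k=0 load=t0/9c comp=- wait=9 total=9
k=1 load=t1/2c comp=t0/8c wait=8 total=17
k=2 load=t2/5c comp=t1/5c wait=5 total=22
k=3 load=t3/7c comp=t2/5c wait=7 total=29
k=4 load=t4/6c comp=t3/3c wait=6 total=35
k=5 load=- comp=t4/9c wait=9 total=44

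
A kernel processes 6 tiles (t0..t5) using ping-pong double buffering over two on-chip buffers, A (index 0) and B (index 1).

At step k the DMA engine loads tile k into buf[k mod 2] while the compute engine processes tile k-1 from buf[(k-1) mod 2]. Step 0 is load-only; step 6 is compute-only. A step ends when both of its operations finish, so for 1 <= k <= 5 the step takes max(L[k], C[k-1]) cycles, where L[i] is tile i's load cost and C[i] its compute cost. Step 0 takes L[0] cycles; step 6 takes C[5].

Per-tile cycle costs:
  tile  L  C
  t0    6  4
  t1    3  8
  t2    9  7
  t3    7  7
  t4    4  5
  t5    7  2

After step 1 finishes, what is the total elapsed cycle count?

end_cycle[1] = 10

k=0 load=t0/6c comp=- wait=6 total=6
k=1 load=t1/3c comp=t0/4c wait=4 total=10
k=2 load=t2/9c comp=t1/8c wait=9 total=19
k=3 load=t3/7c comp=t2/7c wait=7 total=26
k=4 load=t4/4c comp=t3/7c wait=7 total=33
k=5 load=t5/7c comp=t4/5c wait=7 total=40
k=6 load=- comp=t5/2c wait=2 total=42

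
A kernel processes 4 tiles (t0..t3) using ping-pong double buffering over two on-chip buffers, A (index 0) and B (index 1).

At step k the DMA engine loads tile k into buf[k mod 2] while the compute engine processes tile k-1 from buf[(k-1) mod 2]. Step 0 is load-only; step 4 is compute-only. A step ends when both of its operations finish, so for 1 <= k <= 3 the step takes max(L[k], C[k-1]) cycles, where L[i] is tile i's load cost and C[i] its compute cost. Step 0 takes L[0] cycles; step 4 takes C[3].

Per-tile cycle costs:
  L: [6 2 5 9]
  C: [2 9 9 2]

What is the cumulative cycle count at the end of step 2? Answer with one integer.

  0. 6=6c; end=6; A:t0 B:-
  1. max(2,2)=2c; end=8; A:t0 B:t1
  2. max(5,9)=9c; end=17; A:t2 B:t1
  3. max(9,9)=9c; end=26; A:t2 B:t3
  4. 2=2c; end=28; A:t2 B:t3

end_cycle[2] = 17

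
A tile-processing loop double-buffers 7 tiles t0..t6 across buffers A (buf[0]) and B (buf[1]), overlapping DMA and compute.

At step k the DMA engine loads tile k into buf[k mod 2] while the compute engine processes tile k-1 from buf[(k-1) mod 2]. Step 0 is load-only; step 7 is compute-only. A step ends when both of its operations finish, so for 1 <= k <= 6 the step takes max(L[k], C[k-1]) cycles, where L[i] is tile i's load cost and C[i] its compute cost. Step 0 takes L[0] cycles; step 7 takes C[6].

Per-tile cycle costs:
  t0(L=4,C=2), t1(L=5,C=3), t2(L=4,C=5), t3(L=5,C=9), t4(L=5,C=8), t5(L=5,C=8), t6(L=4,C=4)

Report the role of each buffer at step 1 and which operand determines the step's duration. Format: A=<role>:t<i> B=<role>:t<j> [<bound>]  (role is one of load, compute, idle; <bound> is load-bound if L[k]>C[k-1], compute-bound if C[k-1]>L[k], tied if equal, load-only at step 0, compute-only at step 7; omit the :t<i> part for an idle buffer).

step 1: A=compute:t0 B=load:t1 [load-bound]

k=0 load=t0/4c comp=- wait=4 total=4
k=1 load=t1/5c comp=t0/2c wait=5 total=9
k=2 load=t2/4c comp=t1/3c wait=4 total=13
k=3 load=t3/5c comp=t2/5c wait=5 total=18
k=4 load=t4/5c comp=t3/9c wait=9 total=27
k=5 load=t5/5c comp=t4/8c wait=8 total=35
k=6 load=t6/4c comp=t5/8c wait=8 total=43
k=7 load=- comp=t6/4c wait=4 total=47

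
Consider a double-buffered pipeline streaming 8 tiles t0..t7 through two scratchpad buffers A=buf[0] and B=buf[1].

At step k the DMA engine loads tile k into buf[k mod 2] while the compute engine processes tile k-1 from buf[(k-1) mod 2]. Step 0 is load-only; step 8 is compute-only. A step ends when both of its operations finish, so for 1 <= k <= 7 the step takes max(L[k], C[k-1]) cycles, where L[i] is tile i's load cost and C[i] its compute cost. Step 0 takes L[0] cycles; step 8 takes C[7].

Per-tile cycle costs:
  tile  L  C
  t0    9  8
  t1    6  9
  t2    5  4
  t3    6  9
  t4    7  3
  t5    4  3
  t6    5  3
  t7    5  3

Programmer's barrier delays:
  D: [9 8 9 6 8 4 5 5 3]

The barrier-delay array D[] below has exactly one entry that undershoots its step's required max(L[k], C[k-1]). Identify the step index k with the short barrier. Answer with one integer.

hazard at step 4

[0] required=L[0]=9=9 vs D=9 ok
[1] required=max(L[1]=6,C[0]=8)=8 vs D=8 ok
[2] required=max(L[2]=5,C[1]=9)=9 vs D=9 ok
[3] required=max(L[3]=6,C[2]=4)=6 vs D=6 ok
[4] required=max(L[4]=7,C[3]=9)=9 vs D=8 SHORT
[5] required=max(L[5]=4,C[4]=3)=4 vs D=4 ok
[6] required=max(L[6]=5,C[5]=3)=5 vs D=5 ok
[7] required=max(L[7]=5,C[6]=3)=5 vs D=5 ok
[8] required=C[7]=3=3 vs D=3 ok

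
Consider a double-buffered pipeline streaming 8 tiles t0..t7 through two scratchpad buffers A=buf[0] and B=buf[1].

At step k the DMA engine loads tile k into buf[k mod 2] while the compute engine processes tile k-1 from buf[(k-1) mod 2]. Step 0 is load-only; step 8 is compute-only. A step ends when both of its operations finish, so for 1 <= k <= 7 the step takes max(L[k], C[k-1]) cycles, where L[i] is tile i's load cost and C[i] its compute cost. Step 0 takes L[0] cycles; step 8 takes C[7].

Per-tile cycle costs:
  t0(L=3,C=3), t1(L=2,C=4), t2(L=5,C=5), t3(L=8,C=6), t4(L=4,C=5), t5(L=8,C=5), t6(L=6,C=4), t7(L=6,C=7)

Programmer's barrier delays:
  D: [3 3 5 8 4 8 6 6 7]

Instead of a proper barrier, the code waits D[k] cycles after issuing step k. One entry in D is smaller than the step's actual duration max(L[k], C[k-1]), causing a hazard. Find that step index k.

hazard at step 4

k=0 barrier L[0]=3→3c, D[0]=3 ok
k=1 barrier max(L[1]=2,C[0]=3)→3c, D[1]=3 ok
k=2 barrier max(L[2]=5,C[1]=4)→5c, D[2]=5 ok
k=3 barrier max(L[3]=8,C[2]=5)→8c, D[3]=8 ok
k=4 barrier max(L[4]=4,C[3]=6)→6c, D[4]=4 SHORT
k=5 barrier max(L[5]=8,C[4]=5)→8c, D[5]=8 ok
k=6 barrier max(L[6]=6,C[5]=5)→6c, D[6]=6 ok
k=7 barrier max(L[7]=6,C[6]=4)→6c, D[7]=6 ok
k=8 barrier C[7]=7→7c, D[8]=7 ok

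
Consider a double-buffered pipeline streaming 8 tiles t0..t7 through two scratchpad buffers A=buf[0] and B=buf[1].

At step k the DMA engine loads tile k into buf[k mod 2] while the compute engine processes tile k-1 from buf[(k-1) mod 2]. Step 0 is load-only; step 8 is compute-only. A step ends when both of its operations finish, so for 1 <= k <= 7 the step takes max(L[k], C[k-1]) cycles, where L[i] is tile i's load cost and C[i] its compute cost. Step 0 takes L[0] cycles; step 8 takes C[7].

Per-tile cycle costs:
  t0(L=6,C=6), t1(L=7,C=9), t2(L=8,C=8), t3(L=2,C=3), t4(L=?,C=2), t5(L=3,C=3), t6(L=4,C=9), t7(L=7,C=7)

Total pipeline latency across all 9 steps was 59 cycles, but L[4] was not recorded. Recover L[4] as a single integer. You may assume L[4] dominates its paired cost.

L[4] = 6

step 0: dur = L[0]=6 = 6
step 1: dur = max(L[1]=7, C[0]=6) = 7
step 2: dur = max(L[2]=8, C[1]=9) = 9
step 3: dur = max(L[3]=2, C[2]=8) = 8
step 4: dur = max(L[4]=?, C[3]=3) = L[4]  (unknown; binding)
step 5: dur = max(L[5]=3, C[4]=2) = 3
step 6: dur = max(L[6]=4, C[5]=3) = 4
step 7: dur = max(L[7]=7, C[6]=9) = 9
step 8: dur = C[7]=7 = 7
sum of known step durations = 53
dur[4] = total - known = 59 - 53 = 6
L[4] is the binding max in step 4, so L[4] = dur[4] = 6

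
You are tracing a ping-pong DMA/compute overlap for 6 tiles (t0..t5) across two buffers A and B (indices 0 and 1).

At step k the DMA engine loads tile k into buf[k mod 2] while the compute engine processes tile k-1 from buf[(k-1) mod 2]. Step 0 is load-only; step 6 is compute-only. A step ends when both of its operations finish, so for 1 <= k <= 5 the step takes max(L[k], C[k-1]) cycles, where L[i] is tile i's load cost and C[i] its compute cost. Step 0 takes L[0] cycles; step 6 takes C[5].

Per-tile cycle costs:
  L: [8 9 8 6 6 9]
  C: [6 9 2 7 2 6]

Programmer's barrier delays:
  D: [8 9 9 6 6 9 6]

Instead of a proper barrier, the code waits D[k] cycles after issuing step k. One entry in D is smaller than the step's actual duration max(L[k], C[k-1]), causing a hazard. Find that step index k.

hazard at step 4

[0] required=L[0]=8=8 vs D=8 ok
[1] required=max(L[1]=9,C[0]=6)=9 vs D=9 ok
[2] required=max(L[2]=8,C[1]=9)=9 vs D=9 ok
[3] required=max(L[3]=6,C[2]=2)=6 vs D=6 ok
[4] required=max(L[4]=6,C[3]=7)=7 vs D=6 SHORT
[5] required=max(L[5]=9,C[4]=2)=9 vs D=9 ok
[6] required=C[5]=6=6 vs D=6 ok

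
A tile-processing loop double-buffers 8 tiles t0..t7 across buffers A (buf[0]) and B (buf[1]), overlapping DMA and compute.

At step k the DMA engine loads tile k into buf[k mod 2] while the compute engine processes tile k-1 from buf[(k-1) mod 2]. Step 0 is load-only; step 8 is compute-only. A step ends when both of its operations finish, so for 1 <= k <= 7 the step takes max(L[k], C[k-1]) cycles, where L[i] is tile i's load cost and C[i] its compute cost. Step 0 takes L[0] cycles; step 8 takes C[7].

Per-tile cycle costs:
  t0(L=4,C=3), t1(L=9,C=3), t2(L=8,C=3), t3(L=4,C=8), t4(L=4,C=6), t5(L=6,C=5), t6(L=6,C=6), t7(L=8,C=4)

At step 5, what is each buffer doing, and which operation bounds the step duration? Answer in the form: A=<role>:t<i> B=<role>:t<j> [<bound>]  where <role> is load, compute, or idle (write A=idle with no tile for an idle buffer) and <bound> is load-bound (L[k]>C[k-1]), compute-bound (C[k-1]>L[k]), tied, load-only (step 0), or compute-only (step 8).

step 5: A=compute:t4 B=load:t5 [tied]

[0] DMA t0→A (4c) ∥ CU idle ⇒ 4c, clock 4
[1] DMA t1→B (9c) ∥ CU A:t0 (3c) ⇒ 9c, clock 13
[2] DMA t2→A (8c) ∥ CU B:t1 (3c) ⇒ 8c, clock 21
[3] DMA t3→B (4c) ∥ CU A:t2 (3c) ⇒ 4c, clock 25
[4] DMA t4→A (4c) ∥ CU B:t3 (8c) ⇒ 8c, clock 33
[5] DMA t5→B (6c) ∥ CU A:t4 (6c) ⇒ 6c, clock 39
[6] DMA t6→A (6c) ∥ CU B:t5 (5c) ⇒ 6c, clock 45
[7] DMA t7→B (8c) ∥ CU A:t6 (6c) ⇒ 8c, clock 53
[8] DMA idle ∥ CU B:t7 (4c) ⇒ 4c, clock 57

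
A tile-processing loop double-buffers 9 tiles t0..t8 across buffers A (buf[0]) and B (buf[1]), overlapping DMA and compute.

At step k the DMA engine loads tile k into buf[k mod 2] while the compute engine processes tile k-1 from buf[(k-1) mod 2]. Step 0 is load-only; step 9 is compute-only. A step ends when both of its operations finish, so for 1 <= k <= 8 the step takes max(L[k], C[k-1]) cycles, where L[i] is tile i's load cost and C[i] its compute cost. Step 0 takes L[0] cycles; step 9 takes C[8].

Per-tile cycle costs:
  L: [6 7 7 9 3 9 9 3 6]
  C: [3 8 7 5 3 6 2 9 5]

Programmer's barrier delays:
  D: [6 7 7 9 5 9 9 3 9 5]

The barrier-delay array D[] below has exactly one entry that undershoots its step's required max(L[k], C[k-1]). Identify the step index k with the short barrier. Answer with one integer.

step 0: need L[0]=6 = 6; D[0]=6 ok
step 1: need max(L[1]=7,C[0]=3) = 7; D[1]=7 ok
step 2: need max(L[2]=7,C[1]=8) = 8; D[2]=7 SHORT
step 3: need max(L[3]=9,C[2]=7) = 9; D[3]=9 ok
step 4: need max(L[4]=3,C[3]=5) = 5; D[4]=5 ok
step 5: need max(L[5]=9,C[4]=3) = 9; D[5]=9 ok
step 6: need max(L[6]=9,C[5]=6) = 9; D[6]=9 ok
step 7: need max(L[7]=3,C[6]=2) = 3; D[7]=3 ok
step 8: need max(L[8]=6,C[7]=9) = 9; D[8]=9 ok
step 9: need C[8]=5 = 5; D[9]=5 ok

hazard at step 2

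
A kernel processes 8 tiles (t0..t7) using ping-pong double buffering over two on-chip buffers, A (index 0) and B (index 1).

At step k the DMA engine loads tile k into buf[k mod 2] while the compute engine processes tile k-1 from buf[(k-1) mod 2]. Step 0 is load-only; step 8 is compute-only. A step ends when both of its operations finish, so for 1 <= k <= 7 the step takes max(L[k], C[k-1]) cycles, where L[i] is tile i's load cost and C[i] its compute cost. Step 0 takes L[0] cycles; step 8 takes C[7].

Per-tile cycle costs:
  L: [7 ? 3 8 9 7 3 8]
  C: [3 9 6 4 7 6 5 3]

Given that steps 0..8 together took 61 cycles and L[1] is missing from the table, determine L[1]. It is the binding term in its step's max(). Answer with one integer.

step 0 = dur = L[0]=7 = 7
step 1 = dur = max(L[1]=?, C[0]=3) = L[1]  (unknown; binding)
step 2 = dur = max(L[2]=3, C[1]=9) = 9
step 3 = dur = max(L[3]=8, C[2]=6) = 8
step 4 = dur = max(L[4]=9, C[3]=4) = 9
step 5 = dur = max(L[5]=7, C[4]=7) = 7
step 6 = dur = max(L[6]=3, C[5]=6) = 6
step 7 = dur = max(L[7]=8, C[6]=5) = 8
step 8 = dur = C[7]=3 = 3
sum of known step durations = 57
dur[1] = total - known = 61 - 57 = 4
L[1] is the binding max in step 1, so L[1] = dur[1] = 4

L[1] = 4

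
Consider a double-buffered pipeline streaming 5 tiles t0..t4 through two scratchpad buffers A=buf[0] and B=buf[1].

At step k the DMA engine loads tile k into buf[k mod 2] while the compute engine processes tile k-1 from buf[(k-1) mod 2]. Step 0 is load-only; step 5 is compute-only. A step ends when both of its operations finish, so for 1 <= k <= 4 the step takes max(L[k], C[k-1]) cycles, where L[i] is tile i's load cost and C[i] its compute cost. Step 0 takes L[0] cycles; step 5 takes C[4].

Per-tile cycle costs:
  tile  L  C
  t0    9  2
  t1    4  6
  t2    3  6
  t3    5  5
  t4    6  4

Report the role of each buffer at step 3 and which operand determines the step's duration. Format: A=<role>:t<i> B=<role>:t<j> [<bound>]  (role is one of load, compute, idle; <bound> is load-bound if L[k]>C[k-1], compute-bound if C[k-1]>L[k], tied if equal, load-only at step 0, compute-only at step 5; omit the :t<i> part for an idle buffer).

step 3: A=compute:t2 B=load:t3 [compute-bound]

k=0 load=t0/9c comp=- wait=9 total=9
k=1 load=t1/4c comp=t0/2c wait=4 total=13
k=2 load=t2/3c comp=t1/6c wait=6 total=19
k=3 load=t3/5c comp=t2/6c wait=6 total=25
k=4 load=t4/6c comp=t3/5c wait=6 total=31
k=5 load=- comp=t4/4c wait=4 total=35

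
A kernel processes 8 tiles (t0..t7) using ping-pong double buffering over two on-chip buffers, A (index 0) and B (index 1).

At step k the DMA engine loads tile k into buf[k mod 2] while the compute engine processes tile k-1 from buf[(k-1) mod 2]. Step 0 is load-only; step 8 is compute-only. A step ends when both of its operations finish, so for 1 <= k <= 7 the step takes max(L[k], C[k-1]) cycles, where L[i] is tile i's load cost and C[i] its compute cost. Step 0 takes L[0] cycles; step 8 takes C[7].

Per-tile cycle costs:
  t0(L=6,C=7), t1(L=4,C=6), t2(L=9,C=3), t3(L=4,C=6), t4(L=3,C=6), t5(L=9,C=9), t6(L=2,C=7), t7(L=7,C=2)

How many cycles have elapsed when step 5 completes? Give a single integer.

end_cycle[5] = 41

step 0: L[0]=6 → dur=6, Σ=6 | A=load:t0 B=idle [load-only]
step 1: L[1]=4 C[0]=7 → dur=7, Σ=13 | A=compute:t0 B=load:t1 [compute-bound]
step 2: L[2]=9 C[1]=6 → dur=9, Σ=22 | A=load:t2 B=compute:t1 [load-bound]
step 3: L[3]=4 C[2]=3 → dur=4, Σ=26 | A=compute:t2 B=load:t3 [load-bound]
step 4: L[4]=3 C[3]=6 → dur=6, Σ=32 | A=load:t4 B=compute:t3 [compute-bound]
step 5: L[5]=9 C[4]=6 → dur=9, Σ=41 | A=compute:t4 B=load:t5 [load-bound]
step 6: L[6]=2 C[5]=9 → dur=9, Σ=50 | A=load:t6 B=compute:t5 [compute-bound]
step 7: L[7]=7 C[6]=7 → dur=7, Σ=57 | A=compute:t6 B=load:t7 [tied]
step 8: C[7]=2 → dur=2, Σ=59 | A=idle B=compute:t7 [compute-only]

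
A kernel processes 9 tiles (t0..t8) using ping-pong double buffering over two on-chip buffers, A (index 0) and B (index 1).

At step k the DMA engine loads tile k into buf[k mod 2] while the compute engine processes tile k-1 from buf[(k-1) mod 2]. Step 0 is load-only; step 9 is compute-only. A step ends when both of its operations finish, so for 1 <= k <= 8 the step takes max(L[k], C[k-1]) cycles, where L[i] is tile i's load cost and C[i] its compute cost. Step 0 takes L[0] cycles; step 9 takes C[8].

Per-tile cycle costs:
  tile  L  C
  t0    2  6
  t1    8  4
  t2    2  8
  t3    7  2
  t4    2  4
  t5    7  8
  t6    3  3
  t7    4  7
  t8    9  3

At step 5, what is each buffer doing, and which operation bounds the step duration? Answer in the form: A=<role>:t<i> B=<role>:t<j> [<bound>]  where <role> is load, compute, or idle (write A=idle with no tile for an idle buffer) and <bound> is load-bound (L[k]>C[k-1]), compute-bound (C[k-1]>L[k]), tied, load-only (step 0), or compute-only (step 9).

step 0: L[0]=2 → dur=2, Σ=2 | A=load:t0 B=idle [load-only]
step 1: L[1]=8 C[0]=6 → dur=8, Σ=10 | A=compute:t0 B=load:t1 [load-bound]
step 2: L[2]=2 C[1]=4 → dur=4, Σ=14 | A=load:t2 B=compute:t1 [compute-bound]
step 3: L[3]=7 C[2]=8 → dur=8, Σ=22 | A=compute:t2 B=load:t3 [compute-bound]
step 4: L[4]=2 C[3]=2 → dur=2, Σ=24 | A=load:t4 B=compute:t3 [tied]
step 5: L[5]=7 C[4]=4 → dur=7, Σ=31 | A=compute:t4 B=load:t5 [load-bound]
step 6: L[6]=3 C[5]=8 → dur=8, Σ=39 | A=load:t6 B=compute:t5 [compute-bound]
step 7: L[7]=4 C[6]=3 → dur=4, Σ=43 | A=compute:t6 B=load:t7 [load-bound]
step 8: L[8]=9 C[7]=7 → dur=9, Σ=52 | A=load:t8 B=compute:t7 [load-bound]
step 9: C[8]=3 → dur=3, Σ=55 | A=compute:t8 B=idle [compute-only]

step 5: A=compute:t4 B=load:t5 [load-bound]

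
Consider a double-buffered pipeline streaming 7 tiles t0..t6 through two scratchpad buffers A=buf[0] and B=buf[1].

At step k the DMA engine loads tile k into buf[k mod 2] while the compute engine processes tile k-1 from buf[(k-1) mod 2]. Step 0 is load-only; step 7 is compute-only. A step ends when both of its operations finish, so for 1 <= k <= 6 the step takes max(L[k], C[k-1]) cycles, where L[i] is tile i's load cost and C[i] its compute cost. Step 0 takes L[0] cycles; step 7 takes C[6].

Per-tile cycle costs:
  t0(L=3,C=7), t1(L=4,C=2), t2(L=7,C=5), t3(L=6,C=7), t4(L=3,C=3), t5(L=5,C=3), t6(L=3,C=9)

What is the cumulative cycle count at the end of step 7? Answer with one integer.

end_cycle[7] = 47

k=0 load=t0/3c comp=- wait=3 total=3
k=1 load=t1/4c comp=t0/7c wait=7 total=10
k=2 load=t2/7c comp=t1/2c wait=7 total=17
k=3 load=t3/6c comp=t2/5c wait=6 total=23
k=4 load=t4/3c comp=t3/7c wait=7 total=30
k=5 load=t5/5c comp=t4/3c wait=5 total=35
k=6 load=t6/3c comp=t5/3c wait=3 total=38
k=7 load=- comp=t6/9c wait=9 total=47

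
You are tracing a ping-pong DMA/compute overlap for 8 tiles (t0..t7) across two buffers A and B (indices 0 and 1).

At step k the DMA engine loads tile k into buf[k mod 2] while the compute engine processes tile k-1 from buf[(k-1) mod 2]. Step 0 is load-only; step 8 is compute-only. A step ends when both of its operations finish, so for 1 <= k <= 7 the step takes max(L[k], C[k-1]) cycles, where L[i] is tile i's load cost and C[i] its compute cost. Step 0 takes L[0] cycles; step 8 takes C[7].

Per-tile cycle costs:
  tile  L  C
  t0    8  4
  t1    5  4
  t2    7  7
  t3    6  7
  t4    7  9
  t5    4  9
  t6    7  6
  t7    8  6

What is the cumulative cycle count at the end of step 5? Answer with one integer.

  0. 8=8c; end=8; A:t0 B:-
  1. max(5,4)=5c; end=13; A:t0 B:t1
  2. max(7,4)=7c; end=20; A:t2 B:t1
  3. max(6,7)=7c; end=27; A:t2 B:t3
  4. max(7,7)=7c; end=34; A:t4 B:t3
  5. max(4,9)=9c; end=43; A:t4 B:t5
  6. max(7,9)=9c; end=52; A:t6 B:t5
  7. max(8,6)=8c; end=60; A:t6 B:t7
  8. 6=6c; end=66; A:t6 B:t7

end_cycle[5] = 43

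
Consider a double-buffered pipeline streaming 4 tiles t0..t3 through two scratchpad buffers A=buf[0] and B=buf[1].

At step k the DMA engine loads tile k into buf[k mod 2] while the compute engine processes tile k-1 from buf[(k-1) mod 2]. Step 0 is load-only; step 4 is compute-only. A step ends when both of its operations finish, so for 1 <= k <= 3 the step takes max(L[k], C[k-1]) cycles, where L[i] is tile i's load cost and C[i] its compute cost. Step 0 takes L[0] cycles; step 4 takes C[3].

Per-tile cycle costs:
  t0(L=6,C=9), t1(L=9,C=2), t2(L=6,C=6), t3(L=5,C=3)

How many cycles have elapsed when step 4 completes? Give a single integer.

end_cycle[4] = 30

k=0 load=t0/6c comp=- wait=6 total=6
k=1 load=t1/9c comp=t0/9c wait=9 total=15
k=2 load=t2/6c comp=t1/2c wait=6 total=21
k=3 load=t3/5c comp=t2/6c wait=6 total=27
k=4 load=- comp=t3/3c wait=3 total=30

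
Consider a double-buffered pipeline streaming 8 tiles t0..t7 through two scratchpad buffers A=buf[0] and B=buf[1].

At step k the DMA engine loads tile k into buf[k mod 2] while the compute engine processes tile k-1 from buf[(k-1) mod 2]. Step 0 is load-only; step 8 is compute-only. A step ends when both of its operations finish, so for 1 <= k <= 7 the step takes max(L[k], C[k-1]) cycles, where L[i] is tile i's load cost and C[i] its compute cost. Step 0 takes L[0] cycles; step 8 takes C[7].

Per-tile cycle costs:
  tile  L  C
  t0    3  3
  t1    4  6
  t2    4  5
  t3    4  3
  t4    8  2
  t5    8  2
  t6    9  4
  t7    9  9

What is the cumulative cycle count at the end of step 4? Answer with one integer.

step 0: L[0]=3 → dur=3, Σ=3 | A=load:t0 B=idle [load-only]
step 1: L[1]=4 C[0]=3 → dur=4, Σ=7 | A=compute:t0 B=load:t1 [load-bound]
step 2: L[2]=4 C[1]=6 → dur=6, Σ=13 | A=load:t2 B=compute:t1 [compute-bound]
step 3: L[3]=4 C[2]=5 → dur=5, Σ=18 | A=compute:t2 B=load:t3 [compute-bound]
step 4: L[4]=8 C[3]=3 → dur=8, Σ=26 | A=load:t4 B=compute:t3 [load-bound]
step 5: L[5]=8 C[4]=2 → dur=8, Σ=34 | A=compute:t4 B=load:t5 [load-bound]
step 6: L[6]=9 C[5]=2 → dur=9, Σ=43 | A=load:t6 B=compute:t5 [load-bound]
step 7: L[7]=9 C[6]=4 → dur=9, Σ=52 | A=compute:t6 B=load:t7 [load-bound]
step 8: C[7]=9 → dur=9, Σ=61 | A=idle B=compute:t7 [compute-only]

end_cycle[4] = 26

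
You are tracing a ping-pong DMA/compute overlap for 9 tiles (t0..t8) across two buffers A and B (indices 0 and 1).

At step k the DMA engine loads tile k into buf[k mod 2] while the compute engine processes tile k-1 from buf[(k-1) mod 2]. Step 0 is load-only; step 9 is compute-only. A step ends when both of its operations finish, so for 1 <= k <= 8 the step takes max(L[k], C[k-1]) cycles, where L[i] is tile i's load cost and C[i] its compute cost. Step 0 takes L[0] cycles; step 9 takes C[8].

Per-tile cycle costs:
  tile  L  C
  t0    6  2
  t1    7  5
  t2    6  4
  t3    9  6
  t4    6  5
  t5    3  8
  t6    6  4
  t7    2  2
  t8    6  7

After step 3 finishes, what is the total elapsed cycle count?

[0] DMA t0→A (6c) ∥ CU idle ⇒ 6c, clock 6
[1] DMA t1→B (7c) ∥ CU A:t0 (2c) ⇒ 7c, clock 13
[2] DMA t2→A (6c) ∥ CU B:t1 (5c) ⇒ 6c, clock 19
[3] DMA t3→B (9c) ∥ CU A:t2 (4c) ⇒ 9c, clock 28
[4] DMA t4→A (6c) ∥ CU B:t3 (6c) ⇒ 6c, clock 34
[5] DMA t5→B (3c) ∥ CU A:t4 (5c) ⇒ 5c, clock 39
[6] DMA t6→A (6c) ∥ CU B:t5 (8c) ⇒ 8c, clock 47
[7] DMA t7→B (2c) ∥ CU A:t6 (4c) ⇒ 4c, clock 51
[8] DMA t8→A (6c) ∥ CU B:t7 (2c) ⇒ 6c, clock 57
[9] DMA idle ∥ CU A:t8 (7c) ⇒ 7c, clock 64

end_cycle[3] = 28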